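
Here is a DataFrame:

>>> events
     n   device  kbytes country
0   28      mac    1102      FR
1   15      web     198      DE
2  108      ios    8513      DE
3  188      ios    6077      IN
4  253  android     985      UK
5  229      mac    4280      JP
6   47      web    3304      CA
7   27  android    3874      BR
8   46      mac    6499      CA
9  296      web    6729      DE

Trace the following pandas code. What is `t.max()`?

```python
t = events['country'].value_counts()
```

3

value_counts of country:
country
DE    3
CA    2
FR    1
IN    1
UK    1
JP    1
BR    1
Name: count, dtype: int64
So max() = 3.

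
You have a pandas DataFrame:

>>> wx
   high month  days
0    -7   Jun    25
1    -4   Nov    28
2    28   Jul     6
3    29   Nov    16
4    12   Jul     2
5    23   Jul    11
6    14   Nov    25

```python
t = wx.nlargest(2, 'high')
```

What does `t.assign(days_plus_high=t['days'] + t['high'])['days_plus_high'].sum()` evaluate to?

79

take 2 rows with largest high:
   high month  days
3    29   Nov    16
2    28   Jul     6
add column days_plus_high = t['days'] + t['high']:
   high month  days  days_plus_high
3    29   Nov    16              45
2    28   Jul     6              34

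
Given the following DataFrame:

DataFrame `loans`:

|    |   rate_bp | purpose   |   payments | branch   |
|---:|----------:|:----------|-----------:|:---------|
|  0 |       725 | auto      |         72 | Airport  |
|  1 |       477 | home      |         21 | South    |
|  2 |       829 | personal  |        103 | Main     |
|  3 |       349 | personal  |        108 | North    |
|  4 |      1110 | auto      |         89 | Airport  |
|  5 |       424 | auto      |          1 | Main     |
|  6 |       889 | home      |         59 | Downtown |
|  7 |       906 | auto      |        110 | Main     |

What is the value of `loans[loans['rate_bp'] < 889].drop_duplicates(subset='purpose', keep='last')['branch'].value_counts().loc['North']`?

1

filter rows where rate_bp < 889:
   rate_bp   purpose  payments   branch
0      725      auto        72  Airport
1      477      home        21    South
2      829  personal       103     Main
3      349  personal       108    North
5      424      auto         1     Main
drop duplicate purpose (keep=last):
   rate_bp   purpose  payments branch
1      477      home        21  South
3      349  personal       108  North
5      424      auto         1   Main
value_counts of branch:
branch
South    1
North    1
Main     1
Name: count, dtype: int64
value at index 'North' → 1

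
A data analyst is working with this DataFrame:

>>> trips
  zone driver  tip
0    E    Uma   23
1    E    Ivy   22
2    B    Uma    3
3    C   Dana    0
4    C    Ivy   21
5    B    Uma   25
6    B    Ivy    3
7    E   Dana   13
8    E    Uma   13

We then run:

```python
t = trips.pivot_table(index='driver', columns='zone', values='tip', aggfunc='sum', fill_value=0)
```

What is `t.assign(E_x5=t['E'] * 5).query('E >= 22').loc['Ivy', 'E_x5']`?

pivot: rows=driver, cols=zone, sum(tip):
zone     B   C   E
driver            
Dana     0   0  13
Ivy      3  21  22
Uma     28   0  36
add column E_x5 = t['E'] * 5:
zone     B   C   E  E_x5
driver                  
Dana     0   0  13    65
Ivy      3  21  22   110
Uma     28   0  36   180
filter rows where E >= 22:
zone     B   C   E  E_x5
driver                  
Ivy      3  21  22   110
Uma     28   0  36   180
value at row 'Ivy', column 'E_x5' → 110

110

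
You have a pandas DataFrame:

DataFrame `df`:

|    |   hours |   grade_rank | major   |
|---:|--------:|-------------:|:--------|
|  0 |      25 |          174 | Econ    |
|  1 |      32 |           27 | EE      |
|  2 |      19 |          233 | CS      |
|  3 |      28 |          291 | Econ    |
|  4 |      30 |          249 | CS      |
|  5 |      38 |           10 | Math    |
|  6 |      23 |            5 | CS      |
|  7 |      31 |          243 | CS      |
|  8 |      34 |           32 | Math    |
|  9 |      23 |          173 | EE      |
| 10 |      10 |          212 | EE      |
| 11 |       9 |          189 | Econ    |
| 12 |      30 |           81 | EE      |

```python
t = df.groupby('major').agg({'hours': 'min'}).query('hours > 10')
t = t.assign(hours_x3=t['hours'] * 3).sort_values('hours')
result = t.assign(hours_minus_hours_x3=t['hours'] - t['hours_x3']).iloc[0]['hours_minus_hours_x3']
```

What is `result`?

group by major, min of hours:
       hours
major       
CS        19
EE        10
Econ       9
Math      34
filter rows where hours > 10:
       hours
major       
CS        19
Math      34
add column hours_x3 = t['hours'] * 3:
       hours  hours_x3
major                 
CS        19        57
Math      34       102
sort by hours:
       hours  hours_x3
major                 
CS        19        57
Math      34       102
add column hours_minus_hours_x3 = t['hours'] - t['hours_x3']:
       hours  hours_x3  hours_minus_hours_x3
major                                       
CS        19        57                   -38
Math      34       102                   -68

-38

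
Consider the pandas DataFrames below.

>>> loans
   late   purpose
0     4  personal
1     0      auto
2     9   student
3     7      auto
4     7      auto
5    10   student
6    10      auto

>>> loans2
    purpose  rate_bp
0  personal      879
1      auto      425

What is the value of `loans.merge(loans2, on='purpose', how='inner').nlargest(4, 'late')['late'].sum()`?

28

merge on 'purpose' (how='inner') → 5 rows:
   late   purpose  rate_bp
0     4  personal      879
1     0      auto      425
2     7      auto      425
3     7      auto      425
4    10      auto      425
take 4 rows with largest late:
   late   purpose  rate_bp
4    10      auto      425
2     7      auto      425
3     7      auto      425
0     4  personal      879
Reading off the sum of column 'late', we get 28.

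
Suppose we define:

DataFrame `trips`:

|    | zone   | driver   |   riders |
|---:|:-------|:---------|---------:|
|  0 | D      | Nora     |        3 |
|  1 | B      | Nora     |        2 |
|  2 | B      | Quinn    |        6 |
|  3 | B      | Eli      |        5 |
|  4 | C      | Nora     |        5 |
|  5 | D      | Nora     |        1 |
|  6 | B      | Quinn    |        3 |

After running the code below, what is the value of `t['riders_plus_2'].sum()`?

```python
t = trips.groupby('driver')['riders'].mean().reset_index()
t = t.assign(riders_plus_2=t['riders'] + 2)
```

group by driver, mean of riders:
driver
Eli      5.00
Nora     2.75
Quinn    4.50
Name: riders, dtype: float64
reset_index():
  driver  riders
0    Eli    5.00
1   Nora    2.75
2  Quinn    4.50
add column riders_plus_2 = t['riders'] + 2:
  driver  riders  riders_plus_2
0    Eli    5.00           7.00
1   Nora    2.75           4.75
2  Quinn    4.50           6.50
Finally, sum of column 'riders_plus_2' = 18.25.

18.25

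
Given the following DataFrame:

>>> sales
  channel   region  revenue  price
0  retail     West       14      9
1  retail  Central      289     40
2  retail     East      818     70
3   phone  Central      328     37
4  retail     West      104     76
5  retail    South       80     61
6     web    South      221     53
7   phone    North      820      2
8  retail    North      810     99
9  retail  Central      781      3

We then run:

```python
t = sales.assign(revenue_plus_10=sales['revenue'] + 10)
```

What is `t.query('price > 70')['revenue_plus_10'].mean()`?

467.0

add column revenue_plus_10 = sales['revenue'] + 10:
  channel   region  revenue  price  revenue_plus_10
0  retail     West       14      9               24
1  retail  Central      289     40              299
2  retail     East      818     70              828
3   phone  Central      328     37              338
4  retail     West      104     76              114
5  retail    South       80     61               90
6     web    South      221     53              231
7   phone    North      820      2              830
8  retail    North      810     99              820
9  retail  Central      781      3              791
filter rows where price > 70:
  channel region  revenue  price  revenue_plus_10
4  retail   West      104     76              114
8  retail  North      810     99              820
The mean of column 'revenue_plus_10' is 467.0.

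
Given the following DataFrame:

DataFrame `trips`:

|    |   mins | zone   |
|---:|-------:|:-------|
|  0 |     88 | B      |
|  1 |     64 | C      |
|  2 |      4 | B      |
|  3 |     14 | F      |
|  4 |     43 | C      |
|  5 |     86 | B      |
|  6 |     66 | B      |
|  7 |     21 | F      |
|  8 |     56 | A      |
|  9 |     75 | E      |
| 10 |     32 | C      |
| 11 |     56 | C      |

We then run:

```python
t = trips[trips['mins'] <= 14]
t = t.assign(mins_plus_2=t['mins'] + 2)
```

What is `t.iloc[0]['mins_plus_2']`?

6

filter rows where mins <= 14:
   mins zone
2     4    B
3    14    F
add column mins_plus_2 = t['mins'] + 2:
   mins zone  mins_plus_2
2     4    B            6
3    14    F           16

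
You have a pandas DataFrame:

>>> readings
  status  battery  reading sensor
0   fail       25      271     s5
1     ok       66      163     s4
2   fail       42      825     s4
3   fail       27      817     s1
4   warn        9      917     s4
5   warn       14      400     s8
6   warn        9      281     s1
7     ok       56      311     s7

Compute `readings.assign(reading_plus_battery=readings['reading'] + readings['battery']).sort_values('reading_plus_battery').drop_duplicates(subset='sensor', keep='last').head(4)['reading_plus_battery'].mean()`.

add column reading_plus_battery = readings['reading'] + readings['battery']:
  status  battery  reading sensor  reading_plus_battery
0   fail       25      271     s5                   296
1     ok       66      163     s4                   229
2   fail       42      825     s4                   867
3   fail       27      817     s1                   844
4   warn        9      917     s4                   926
5   warn       14      400     s8                   414
6   warn        9      281     s1                   290
7     ok       56      311     s7                   367
sort by reading_plus_battery:
  status  battery  reading sensor  reading_plus_battery
1     ok       66      163     s4                   229
6   warn        9      281     s1                   290
0   fail       25      271     s5                   296
7     ok       56      311     s7                   367
5   warn       14      400     s8                   414
3   fail       27      817     s1                   844
2   fail       42      825     s4                   867
4   warn        9      917     s4                   926
drop duplicate sensor (keep=last):
  status  battery  reading sensor  reading_plus_battery
0   fail       25      271     s5                   296
7     ok       56      311     s7                   367
5   warn       14      400     s8                   414
3   fail       27      817     s1                   844
4   warn        9      917     s4                   926
take first 4 rows:
  status  battery  reading sensor  reading_plus_battery
0   fail       25      271     s5                   296
7     ok       56      311     s7                   367
5   warn       14      400     s8                   414
3   fail       27      817     s1                   844

480.25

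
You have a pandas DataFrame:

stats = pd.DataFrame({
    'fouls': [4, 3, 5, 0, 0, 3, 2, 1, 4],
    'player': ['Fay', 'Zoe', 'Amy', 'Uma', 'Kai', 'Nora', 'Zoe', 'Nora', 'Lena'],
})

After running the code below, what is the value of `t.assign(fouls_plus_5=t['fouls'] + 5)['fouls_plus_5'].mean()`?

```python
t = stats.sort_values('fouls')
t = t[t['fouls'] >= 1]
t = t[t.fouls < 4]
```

7.25

sort by fouls:
   fouls player
3      0    Uma
4      0    Kai
7      1   Nora
6      2    Zoe
1      3    Zoe
5      3   Nora
0      4    Fay
8      4   Lena
2      5    Amy
filter rows where fouls >= 1:
   fouls player
7      1   Nora
6      2    Zoe
1      3    Zoe
5      3   Nora
0      4    Fay
8      4   Lena
2      5    Amy
filter rows where fouls < 4:
   fouls player
7      1   Nora
6      2    Zoe
1      3    Zoe
5      3   Nora
add column fouls_plus_5 = t['fouls'] + 5:
   fouls player  fouls_plus_5
7      1   Nora             6
6      2    Zoe             7
1      3    Zoe             8
5      3   Nora             8
mean of column 'fouls_plus_5' → 7.25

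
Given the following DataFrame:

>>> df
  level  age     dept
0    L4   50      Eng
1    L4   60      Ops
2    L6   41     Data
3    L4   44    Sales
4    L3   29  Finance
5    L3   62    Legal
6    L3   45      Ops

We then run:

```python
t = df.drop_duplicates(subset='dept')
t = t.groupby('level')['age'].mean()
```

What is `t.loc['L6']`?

41.0

drop duplicate dept (keep=first):
  level  age     dept
0    L4   50      Eng
1    L4   60      Ops
2    L6   41     Data
3    L4   44    Sales
4    L3   29  Finance
5    L3   62    Legal
group by level, mean of age:
level
L3    45.500000
L4    51.333333
L6    41.000000
Name: age, dtype: float64
value at index 'L6' → 41.0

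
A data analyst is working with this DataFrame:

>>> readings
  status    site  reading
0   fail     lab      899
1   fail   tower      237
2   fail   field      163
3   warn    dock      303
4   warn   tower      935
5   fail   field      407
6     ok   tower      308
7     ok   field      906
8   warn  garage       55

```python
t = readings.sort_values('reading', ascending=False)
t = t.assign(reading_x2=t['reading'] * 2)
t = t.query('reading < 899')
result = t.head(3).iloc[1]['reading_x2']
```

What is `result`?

sort by reading descending:
  status    site  reading
4   warn   tower      935
7     ok   field      906
0   fail     lab      899
5   fail   field      407
6     ok   tower      308
3   warn    dock      303
1   fail   tower      237
2   fail   field      163
8   warn  garage       55
add column reading_x2 = t['reading'] * 2:
  status    site  reading  reading_x2
4   warn   tower      935        1870
7     ok   field      906        1812
0   fail     lab      899        1798
5   fail   field      407         814
6     ok   tower      308         616
3   warn    dock      303         606
1   fail   tower      237         474
2   fail   field      163         326
8   warn  garage       55         110
filter rows where reading < 899:
  status    site  reading  reading_x2
5   fail   field      407         814
6     ok   tower      308         616
3   warn    dock      303         606
1   fail   tower      237         474
2   fail   field      163         326
8   warn  garage       55         110
take first 3 rows:
  status   site  reading  reading_x2
5   fail  field      407         814
6     ok  tower      308         616
3   warn   dock      303         606
value at position 1, column 'reading_x2' → 616

616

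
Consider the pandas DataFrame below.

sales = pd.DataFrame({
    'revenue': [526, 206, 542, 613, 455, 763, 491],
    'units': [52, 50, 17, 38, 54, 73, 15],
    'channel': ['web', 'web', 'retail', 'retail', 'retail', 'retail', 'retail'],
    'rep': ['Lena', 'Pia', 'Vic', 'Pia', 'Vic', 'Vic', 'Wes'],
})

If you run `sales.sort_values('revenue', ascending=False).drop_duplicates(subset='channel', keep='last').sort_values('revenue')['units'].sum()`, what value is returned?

104

sort by revenue descending:
   revenue  units channel   rep
5      763     73  retail   Vic
3      613     38  retail   Pia
2      542     17  retail   Vic
0      526     52     web  Lena
6      491     15  retail   Wes
4      455     54  retail   Vic
1      206     50     web   Pia
drop duplicate channel (keep=last):
   revenue  units channel  rep
4      455     54  retail  Vic
1      206     50     web  Pia
sort by revenue:
   revenue  units channel  rep
1      206     50     web  Pia
4      455     54  retail  Vic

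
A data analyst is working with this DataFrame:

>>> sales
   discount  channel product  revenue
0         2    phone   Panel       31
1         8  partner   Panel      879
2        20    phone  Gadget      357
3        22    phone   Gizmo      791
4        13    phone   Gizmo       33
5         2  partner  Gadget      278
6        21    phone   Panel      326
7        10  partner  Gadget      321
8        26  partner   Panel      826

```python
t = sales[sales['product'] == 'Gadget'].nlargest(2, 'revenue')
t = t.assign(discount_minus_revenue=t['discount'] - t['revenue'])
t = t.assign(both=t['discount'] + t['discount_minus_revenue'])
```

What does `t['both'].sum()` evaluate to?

filter rows where product == 'Gadget':
   discount  channel product  revenue
2        20    phone  Gadget      357
5         2  partner  Gadget      278
7        10  partner  Gadget      321
take 2 rows with largest revenue:
   discount  channel product  revenue
2        20    phone  Gadget      357
7        10  partner  Gadget      321
add column discount_minus_revenue = t['discount'] - t['revenue']:
   discount  channel product  revenue  discount_minus_revenue
2        20    phone  Gadget      357                    -337
7        10  partner  Gadget      321                    -311
add column both = t['discount'] + t['discount_minus_revenue']:
   discount  channel product  revenue  discount_minus_revenue  both
2        20    phone  Gadget      357                    -337  -317
7        10  partner  Gadget      321                    -311  -301
Hence -618.

-618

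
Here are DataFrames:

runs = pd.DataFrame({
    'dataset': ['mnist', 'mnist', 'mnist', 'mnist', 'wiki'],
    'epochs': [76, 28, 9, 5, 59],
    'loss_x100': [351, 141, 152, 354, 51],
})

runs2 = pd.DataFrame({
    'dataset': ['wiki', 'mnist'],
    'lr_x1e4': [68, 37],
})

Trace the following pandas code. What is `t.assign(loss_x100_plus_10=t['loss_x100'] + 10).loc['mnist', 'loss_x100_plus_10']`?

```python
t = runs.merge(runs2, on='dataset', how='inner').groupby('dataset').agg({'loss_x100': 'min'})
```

151

merge on 'dataset' (how='inner') → 5 rows:
  dataset  epochs  loss_x100  lr_x1e4
0   mnist      76        351       37
1   mnist      28        141       37
2   mnist       9        152       37
3   mnist       5        354       37
4    wiki      59         51       68
group by dataset, min of loss_x100:
         loss_x100
dataset           
mnist          141
wiki            51
add column loss_x100_plus_10 = t['loss_x100'] + 10:
         loss_x100  loss_x100_plus_10
dataset                              
mnist          141                151
wiki            51                 61
Then the value at row 'mnist', column 'loss_x100_plus_10': 151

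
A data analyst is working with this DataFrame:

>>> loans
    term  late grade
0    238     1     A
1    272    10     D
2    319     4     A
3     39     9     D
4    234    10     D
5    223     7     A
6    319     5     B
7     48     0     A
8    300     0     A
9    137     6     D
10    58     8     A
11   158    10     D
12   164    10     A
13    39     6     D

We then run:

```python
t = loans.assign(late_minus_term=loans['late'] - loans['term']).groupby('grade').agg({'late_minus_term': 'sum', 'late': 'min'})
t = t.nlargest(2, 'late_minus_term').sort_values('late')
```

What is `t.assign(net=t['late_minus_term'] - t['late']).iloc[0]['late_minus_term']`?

-314

add column late_minus_term = loans['late'] - loans['term']:
    term  late grade  late_minus_term
0    238     1     A             -237
1    272    10     D             -262
2    319     4     A             -315
3     39     9     D              -30
4    234    10     D             -224
5    223     7     A             -216
6    319     5     B             -314
7     48     0     A              -48
8    300     0     A             -300
9    137     6     D             -131
10    58     8     A              -50
11   158    10     D             -148
12   164    10     A             -154
13    39     6     D              -33
group by grade: sum(late_minus_term), min(late):
       late_minus_term  late
grade                       
A                -1320     0
B                 -314     5
D                 -828     6
take 2 rows with largest late_minus_term:
       late_minus_term  late
grade                       
B                 -314     5
D                 -828     6
sort by late:
       late_minus_term  late
grade                       
B                 -314     5
D                 -828     6
add column net = t['late_minus_term'] - t['late']:
       late_minus_term  late  net
grade                            
B                 -314     5 -319
D                 -828     6 -834
Reading off the value at position 0, column 'late_minus_term', we get -314.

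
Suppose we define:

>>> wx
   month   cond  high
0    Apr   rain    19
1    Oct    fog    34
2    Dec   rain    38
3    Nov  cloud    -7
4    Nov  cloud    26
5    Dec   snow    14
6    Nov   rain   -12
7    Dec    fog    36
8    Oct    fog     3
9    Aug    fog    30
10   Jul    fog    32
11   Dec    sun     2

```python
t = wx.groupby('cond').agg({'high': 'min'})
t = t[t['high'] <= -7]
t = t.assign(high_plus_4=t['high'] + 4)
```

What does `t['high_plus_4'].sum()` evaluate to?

-11

group by cond, min of high:
       high
cond       
cloud    -7
fog       3
rain    -12
snow     14
sun       2
filter rows where high <= -7:
       high
cond       
cloud    -7
rain    -12
add column high_plus_4 = t['high'] + 4:
       high  high_plus_4
cond                    
cloud    -7           -3
rain    -12           -8
Finally, sum of column 'high_plus_4' = -11.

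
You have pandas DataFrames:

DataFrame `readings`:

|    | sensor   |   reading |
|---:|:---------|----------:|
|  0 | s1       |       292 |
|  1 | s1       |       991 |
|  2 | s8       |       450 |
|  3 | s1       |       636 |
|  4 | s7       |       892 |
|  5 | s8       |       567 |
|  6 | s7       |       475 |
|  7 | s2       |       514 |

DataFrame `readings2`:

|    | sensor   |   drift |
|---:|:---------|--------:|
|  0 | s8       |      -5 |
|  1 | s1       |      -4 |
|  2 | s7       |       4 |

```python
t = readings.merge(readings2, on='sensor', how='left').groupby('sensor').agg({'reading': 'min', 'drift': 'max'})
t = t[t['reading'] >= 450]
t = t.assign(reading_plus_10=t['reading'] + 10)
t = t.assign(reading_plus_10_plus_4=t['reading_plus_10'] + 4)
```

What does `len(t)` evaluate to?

merge on 'sensor' (how='left') → 8 rows:
  sensor  reading  drift
0     s1      292   -4.0
1     s1      991   -4.0
2     s8      450   -5.0
3     s1      636   -4.0
4     s7      892    4.0
5     s8      567   -5.0
6     s7      475    4.0
7     s2      514    NaN
group by sensor: min(reading), max(drift):
        reading  drift
sensor                
s1          292   -4.0
s2          514    NaN
s7          475    4.0
s8          450   -5.0
filter rows where reading >= 450:
        reading  drift
sensor                
s2          514    NaN
s7          475    4.0
s8          450   -5.0
add column reading_plus_10 = t['reading'] + 10:
        reading  drift  reading_plus_10
sensor                                 
s2          514    NaN              524
s7          475    4.0              485
s8          450   -5.0              460
add column reading_plus_10_plus_4 = t['reading_plus_10'] + 4:
        reading  drift  reading_plus_10  reading_plus_10_plus_4
sensor                                                         
s2          514    NaN              524                     528
s7          475    4.0              485                     489
s8          450   -5.0              460                     464
Taking the number of rows gives 3.

3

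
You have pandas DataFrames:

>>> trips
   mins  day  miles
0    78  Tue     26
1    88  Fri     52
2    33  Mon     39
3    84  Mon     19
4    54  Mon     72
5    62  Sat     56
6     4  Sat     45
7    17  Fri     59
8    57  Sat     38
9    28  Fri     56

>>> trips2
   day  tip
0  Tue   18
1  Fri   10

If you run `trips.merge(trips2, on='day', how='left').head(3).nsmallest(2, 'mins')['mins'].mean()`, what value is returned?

55.5

merge on 'day' (how='left') → 10 rows:
   mins  day  miles   tip
0    78  Tue     26  18.0
1    88  Fri     52  10.0
2    33  Mon     39   NaN
3    84  Mon     19   NaN
4    54  Mon     72   NaN
5    62  Sat     56   NaN
6     4  Sat     45   NaN
7    17  Fri     59  10.0
8    57  Sat     38   NaN
9    28  Fri     56  10.0
take first 3 rows:
   mins  day  miles   tip
0    78  Tue     26  18.0
1    88  Fri     52  10.0
2    33  Mon     39   NaN
take 2 rows with smallest mins:
   mins  day  miles   tip
2    33  Mon     39   NaN
0    78  Tue     26  18.0
The mean of column 'mins' is 55.5.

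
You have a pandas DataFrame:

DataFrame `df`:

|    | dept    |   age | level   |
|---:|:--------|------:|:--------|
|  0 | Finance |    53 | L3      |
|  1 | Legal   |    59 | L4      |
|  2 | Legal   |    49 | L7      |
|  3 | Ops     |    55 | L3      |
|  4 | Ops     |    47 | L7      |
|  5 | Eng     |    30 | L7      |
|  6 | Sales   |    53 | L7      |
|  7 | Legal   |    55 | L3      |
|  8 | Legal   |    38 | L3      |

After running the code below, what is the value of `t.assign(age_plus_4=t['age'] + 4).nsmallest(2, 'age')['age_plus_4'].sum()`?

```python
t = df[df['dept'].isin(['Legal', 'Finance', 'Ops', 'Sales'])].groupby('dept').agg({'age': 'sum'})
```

filter rows where dept in ['Legal', 'Finance', 'Ops', 'Sales']:
      dept  age level
0  Finance   53    L3
1    Legal   59    L4
2    Legal   49    L7
3      Ops   55    L3
4      Ops   47    L7
6    Sales   53    L7
7    Legal   55    L3
8    Legal   38    L3
group by dept, sum of age:
         age
dept        
Finance   53
Legal    201
Ops      102
Sales     53
add column age_plus_4 = t['age'] + 4:
         age  age_plus_4
dept                    
Finance   53          57
Legal    201         205
Ops      102         106
Sales     53          57
take 2 rows with smallest age:
         age  age_plus_4
dept                    
Finance   53          57
Sales     53          57
So sum() = 114.

114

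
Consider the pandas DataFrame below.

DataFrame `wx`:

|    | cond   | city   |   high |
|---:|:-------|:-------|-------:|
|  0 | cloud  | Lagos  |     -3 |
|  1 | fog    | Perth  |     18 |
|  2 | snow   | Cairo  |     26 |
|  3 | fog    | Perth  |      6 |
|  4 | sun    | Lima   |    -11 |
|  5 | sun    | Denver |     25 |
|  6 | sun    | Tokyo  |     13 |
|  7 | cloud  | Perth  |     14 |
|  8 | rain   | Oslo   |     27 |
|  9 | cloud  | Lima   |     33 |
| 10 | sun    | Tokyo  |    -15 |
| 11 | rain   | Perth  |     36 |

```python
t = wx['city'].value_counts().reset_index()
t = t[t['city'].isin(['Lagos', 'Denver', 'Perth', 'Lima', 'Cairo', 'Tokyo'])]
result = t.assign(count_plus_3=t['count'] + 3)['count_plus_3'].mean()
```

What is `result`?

value_counts of city:
city
Perth     4
Lima      2
Tokyo     2
Lagos     1
Cairo     1
Denver    1
Oslo      1
Name: count, dtype: int64
reset_index():
     city  count
0   Perth      4
1    Lima      2
2   Tokyo      2
3   Lagos      1
4   Cairo      1
5  Denver      1
6    Oslo      1
filter rows where city in ['Lagos', 'Denver', 'Perth', 'Lima', 'Cairo', 'Tokyo']:
     city  count
0   Perth      4
1    Lima      2
2   Tokyo      2
3   Lagos      1
4   Cairo      1
5  Denver      1
add column count_plus_3 = t['count'] + 3:
     city  count  count_plus_3
0   Perth      4             7
1    Lima      2             5
2   Tokyo      2             5
3   Lagos      1             4
4   Cairo      1             4
5  Denver      1             4
So mean() = 4.83333333333.

4.83333333333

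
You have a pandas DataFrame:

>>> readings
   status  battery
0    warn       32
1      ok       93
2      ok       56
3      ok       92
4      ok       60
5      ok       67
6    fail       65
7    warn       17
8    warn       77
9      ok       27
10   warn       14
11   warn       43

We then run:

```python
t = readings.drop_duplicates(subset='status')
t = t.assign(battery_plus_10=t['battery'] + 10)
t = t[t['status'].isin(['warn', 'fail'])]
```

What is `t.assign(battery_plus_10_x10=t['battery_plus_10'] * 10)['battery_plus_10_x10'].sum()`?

1170

drop duplicate status (keep=first):
  status  battery
0   warn       32
1     ok       93
6   fail       65
add column battery_plus_10 = t['battery'] + 10:
  status  battery  battery_plus_10
0   warn       32               42
1     ok       93              103
6   fail       65               75
filter rows where status in ['warn', 'fail']:
  status  battery  battery_plus_10
0   warn       32               42
6   fail       65               75
add column battery_plus_10_x10 = t['battery_plus_10'] * 10:
  status  battery  battery_plus_10  battery_plus_10_x10
0   warn       32               42                  420
6   fail       65               75                  750
sum of column 'battery_plus_10_x10' → 1170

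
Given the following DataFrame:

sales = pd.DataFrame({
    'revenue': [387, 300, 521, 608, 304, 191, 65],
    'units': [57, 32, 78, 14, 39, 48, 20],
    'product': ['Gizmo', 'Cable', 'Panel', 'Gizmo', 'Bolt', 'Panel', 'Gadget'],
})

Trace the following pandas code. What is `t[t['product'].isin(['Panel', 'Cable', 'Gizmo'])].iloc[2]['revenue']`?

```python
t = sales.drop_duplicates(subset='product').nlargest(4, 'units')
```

drop duplicate product (keep=first):
   revenue  units product
0      387     57   Gizmo
1      300     32   Cable
2      521     78   Panel
4      304     39    Bolt
6       65     20  Gadget
take 4 rows with largest units:
   revenue  units product
2      521     78   Panel
0      387     57   Gizmo
4      304     39    Bolt
1      300     32   Cable
filter rows where product in ['Panel', 'Cable', 'Gizmo']:
   revenue  units product
2      521     78   Panel
0      387     57   Gizmo
1      300     32   Cable

300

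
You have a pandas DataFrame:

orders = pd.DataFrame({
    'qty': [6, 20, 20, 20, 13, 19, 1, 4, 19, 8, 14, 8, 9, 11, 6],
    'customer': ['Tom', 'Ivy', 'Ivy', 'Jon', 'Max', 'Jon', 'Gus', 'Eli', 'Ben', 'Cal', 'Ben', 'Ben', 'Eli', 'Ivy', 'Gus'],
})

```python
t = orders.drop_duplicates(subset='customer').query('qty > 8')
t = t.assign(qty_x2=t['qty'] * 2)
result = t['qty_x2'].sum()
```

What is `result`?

144

drop duplicate customer (keep=first):
   qty customer
0    6      Tom
1   20      Ivy
3   20      Jon
4   13      Max
6    1      Gus
7    4      Eli
8   19      Ben
9    8      Cal
filter rows where qty > 8:
   qty customer
1   20      Ivy
3   20      Jon
4   13      Max
8   19      Ben
add column qty_x2 = t['qty'] * 2:
   qty customer  qty_x2
1   20      Ivy      40
3   20      Jon      40
4   13      Max      26
8   19      Ben      38
sum of column 'qty_x2' → 144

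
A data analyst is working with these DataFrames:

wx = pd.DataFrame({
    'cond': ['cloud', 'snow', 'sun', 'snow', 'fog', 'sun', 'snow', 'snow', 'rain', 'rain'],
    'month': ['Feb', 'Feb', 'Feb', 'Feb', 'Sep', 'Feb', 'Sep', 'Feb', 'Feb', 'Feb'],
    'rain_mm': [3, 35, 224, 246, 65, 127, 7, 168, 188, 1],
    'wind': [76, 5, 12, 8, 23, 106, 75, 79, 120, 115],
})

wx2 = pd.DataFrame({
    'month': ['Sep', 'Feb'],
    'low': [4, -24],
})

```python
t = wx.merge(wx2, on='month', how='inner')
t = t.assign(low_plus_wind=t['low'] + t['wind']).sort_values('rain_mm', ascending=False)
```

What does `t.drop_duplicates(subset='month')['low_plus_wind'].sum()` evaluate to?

11

merge on 'month' (how='inner') → 10 rows:
    cond month  rain_mm  wind  low
0  cloud   Feb        3    76  -24
1   snow   Feb       35     5  -24
2    sun   Feb      224    12  -24
3   snow   Feb      246     8  -24
4    fog   Sep       65    23    4
5    sun   Feb      127   106  -24
6   snow   Sep        7    75    4
7   snow   Feb      168    79  -24
8   rain   Feb      188   120  -24
9   rain   Feb        1   115  -24
add column low_plus_wind = t['low'] + t['wind']:
    cond month  rain_mm  wind  low  low_plus_wind
0  cloud   Feb        3    76  -24             52
1   snow   Feb       35     5  -24            -19
2    sun   Feb      224    12  -24            -12
3   snow   Feb      246     8  -24            -16
4    fog   Sep       65    23    4             27
5    sun   Feb      127   106  -24             82
6   snow   Sep        7    75    4             79
7   snow   Feb      168    79  -24             55
8   rain   Feb      188   120  -24             96
9   rain   Feb        1   115  -24             91
sort by rain_mm descending:
    cond month  rain_mm  wind  low  low_plus_wind
3   snow   Feb      246     8  -24            -16
2    sun   Feb      224    12  -24            -12
8   rain   Feb      188   120  -24             96
7   snow   Feb      168    79  -24             55
5    sun   Feb      127   106  -24             82
4    fog   Sep       65    23    4             27
1   snow   Feb       35     5  -24            -19
6   snow   Sep        7    75    4             79
0  cloud   Feb        3    76  -24             52
9   rain   Feb        1   115  -24             91
drop duplicate month (keep=first):
   cond month  rain_mm  wind  low  low_plus_wind
3  snow   Feb      246     8  -24            -16
4   fog   Sep       65    23    4             27
sum of column 'low_plus_wind' → 11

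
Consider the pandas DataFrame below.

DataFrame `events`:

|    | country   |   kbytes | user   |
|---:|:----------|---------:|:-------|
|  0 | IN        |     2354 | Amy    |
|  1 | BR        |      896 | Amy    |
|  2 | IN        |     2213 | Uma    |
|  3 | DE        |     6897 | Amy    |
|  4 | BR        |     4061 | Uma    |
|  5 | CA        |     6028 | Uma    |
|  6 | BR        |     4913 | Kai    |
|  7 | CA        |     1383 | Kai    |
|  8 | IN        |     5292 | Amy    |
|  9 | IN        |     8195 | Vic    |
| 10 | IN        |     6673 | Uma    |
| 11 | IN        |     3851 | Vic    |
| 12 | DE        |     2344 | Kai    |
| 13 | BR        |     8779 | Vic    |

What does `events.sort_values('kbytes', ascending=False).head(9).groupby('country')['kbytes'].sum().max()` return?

sort by kbytes descending:
   country  kbytes user
13      BR    8779  Vic
9       IN    8195  Vic
3       DE    6897  Amy
10      IN    6673  Uma
5       CA    6028  Uma
8       IN    5292  Amy
6       BR    4913  Kai
4       BR    4061  Uma
11      IN    3851  Vic
0       IN    2354  Amy
12      DE    2344  Kai
2       IN    2213  Uma
7       CA    1383  Kai
1       BR     896  Amy
take first 9 rows:
   country  kbytes user
13      BR    8779  Vic
9       IN    8195  Vic
3       DE    6897  Amy
10      IN    6673  Uma
5       CA    6028  Uma
8       IN    5292  Amy
6       BR    4913  Kai
4       BR    4061  Uma
11      IN    3851  Vic
group by country, sum of kbytes:
country
BR    17753
CA     6028
DE     6897
IN    24011
Name: kbytes, dtype: int64
So max() = 24011.

24011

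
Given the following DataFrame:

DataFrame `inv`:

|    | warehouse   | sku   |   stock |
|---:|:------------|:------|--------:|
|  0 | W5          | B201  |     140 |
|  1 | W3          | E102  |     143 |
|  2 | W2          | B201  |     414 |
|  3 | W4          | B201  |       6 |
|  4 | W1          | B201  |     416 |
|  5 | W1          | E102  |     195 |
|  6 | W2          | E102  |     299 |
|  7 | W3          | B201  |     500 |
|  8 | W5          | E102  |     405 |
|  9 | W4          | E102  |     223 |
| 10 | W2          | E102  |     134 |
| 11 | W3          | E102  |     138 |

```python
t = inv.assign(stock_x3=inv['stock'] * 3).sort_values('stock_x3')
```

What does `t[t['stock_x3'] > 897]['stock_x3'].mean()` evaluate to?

1301.25

add column stock_x3 = inv['stock'] * 3:
   warehouse   sku  stock  stock_x3
0         W5  B201    140       420
1         W3  E102    143       429
2         W2  B201    414      1242
3         W4  B201      6        18
4         W1  B201    416      1248
5         W1  E102    195       585
6         W2  E102    299       897
7         W3  B201    500      1500
8         W5  E102    405      1215
9         W4  E102    223       669
10        W2  E102    134       402
11        W3  E102    138       414
sort by stock_x3:
   warehouse   sku  stock  stock_x3
3         W4  B201      6        18
10        W2  E102    134       402
11        W3  E102    138       414
0         W5  B201    140       420
1         W3  E102    143       429
5         W1  E102    195       585
9         W4  E102    223       669
6         W2  E102    299       897
8         W5  E102    405      1215
2         W2  B201    414      1242
4         W1  B201    416      1248
7         W3  B201    500      1500
filter rows where stock_x3 > 897:
  warehouse   sku  stock  stock_x3
8        W5  E102    405      1215
2        W2  B201    414      1242
4        W1  B201    416      1248
7        W3  B201    500      1500
Hence 1301.25.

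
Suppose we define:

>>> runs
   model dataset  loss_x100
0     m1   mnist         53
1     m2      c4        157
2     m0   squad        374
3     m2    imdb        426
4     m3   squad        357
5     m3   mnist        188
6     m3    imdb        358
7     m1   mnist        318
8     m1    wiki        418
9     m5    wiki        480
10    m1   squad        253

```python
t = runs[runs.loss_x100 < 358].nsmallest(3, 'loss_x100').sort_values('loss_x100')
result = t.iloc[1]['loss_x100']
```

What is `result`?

157

filter rows where loss_x100 < 358:
   model dataset  loss_x100
0     m1   mnist         53
1     m2      c4        157
4     m3   squad        357
5     m3   mnist        188
7     m1   mnist        318
10    m1   squad        253
take 3 rows with smallest loss_x100:
  model dataset  loss_x100
0    m1   mnist         53
1    m2      c4        157
5    m3   mnist        188
sort by loss_x100:
  model dataset  loss_x100
0    m1   mnist         53
1    m2      c4        157
5    m3   mnist        188
value at position 1, column 'loss_x100' → 157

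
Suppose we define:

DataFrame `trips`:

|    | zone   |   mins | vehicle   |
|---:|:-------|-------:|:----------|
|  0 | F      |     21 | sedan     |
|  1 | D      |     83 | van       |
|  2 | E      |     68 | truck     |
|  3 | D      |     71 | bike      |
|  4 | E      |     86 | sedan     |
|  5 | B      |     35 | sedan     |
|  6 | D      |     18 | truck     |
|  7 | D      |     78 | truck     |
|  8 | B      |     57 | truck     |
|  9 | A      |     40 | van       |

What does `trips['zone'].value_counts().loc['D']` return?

4

value_counts of zone:
zone
D    4
E    2
B    2
F    1
A    1
Name: count, dtype: int64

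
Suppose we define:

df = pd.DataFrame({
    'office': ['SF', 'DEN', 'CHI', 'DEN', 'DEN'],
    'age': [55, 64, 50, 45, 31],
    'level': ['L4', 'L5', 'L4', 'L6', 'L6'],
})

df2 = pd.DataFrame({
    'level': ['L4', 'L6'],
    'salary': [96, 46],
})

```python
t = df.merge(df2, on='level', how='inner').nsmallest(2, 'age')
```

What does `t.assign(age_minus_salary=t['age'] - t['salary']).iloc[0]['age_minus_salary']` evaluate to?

merge on 'level' (how='inner') → 4 rows:
  office  age level  salary
0     SF   55    L4      96
1    CHI   50    L4      96
2    DEN   45    L6      46
3    DEN   31    L6      46
take 2 rows with smallest age:
  office  age level  salary
3    DEN   31    L6      46
2    DEN   45    L6      46
add column age_minus_salary = t['age'] - t['salary']:
  office  age level  salary  age_minus_salary
3    DEN   31    L6      46               -15
2    DEN   45    L6      46                -1
Hence -15.

-15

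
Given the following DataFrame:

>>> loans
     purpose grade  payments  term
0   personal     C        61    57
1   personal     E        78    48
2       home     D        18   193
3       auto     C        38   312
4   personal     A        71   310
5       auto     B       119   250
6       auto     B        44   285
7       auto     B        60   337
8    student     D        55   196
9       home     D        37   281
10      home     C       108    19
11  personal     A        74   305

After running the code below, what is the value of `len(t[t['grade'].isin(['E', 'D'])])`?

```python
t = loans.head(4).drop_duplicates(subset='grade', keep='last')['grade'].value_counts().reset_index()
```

take first 4 rows:
    purpose grade  payments  term
0  personal     C        61    57
1  personal     E        78    48
2      home     D        18   193
3      auto     C        38   312
drop duplicate grade (keep=last):
    purpose grade  payments  term
1  personal     E        78    48
2      home     D        18   193
3      auto     C        38   312
value_counts of grade:
grade
E    1
D    1
C    1
Name: count, dtype: int64
reset_index():
  grade  count
0     E      1
1     D      1
2     C      1
filter rows where grade in ['E', 'D']:
  grade  count
0     E      1
1     D      1

2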